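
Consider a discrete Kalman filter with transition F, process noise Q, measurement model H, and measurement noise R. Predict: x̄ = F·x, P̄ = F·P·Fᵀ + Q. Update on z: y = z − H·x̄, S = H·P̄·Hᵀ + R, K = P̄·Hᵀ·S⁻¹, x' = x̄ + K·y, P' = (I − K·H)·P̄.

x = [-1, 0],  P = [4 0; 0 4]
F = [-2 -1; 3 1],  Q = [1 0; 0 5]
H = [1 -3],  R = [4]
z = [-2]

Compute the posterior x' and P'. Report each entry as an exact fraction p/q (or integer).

x' = [-13/46, 25/46]
P' = [1533/598 371/598; 371/598 341/598]

x̄ = F·x = [2, -3]
P̄ = F·P·Fᵀ + Q = [21 -28; -28 45]
y = z − H·x̄ = [-13]
S = H·P̄·Hᵀ + R = [598]
K = P̄·Hᵀ·S⁻¹ = [105/598; -163/598]
x' = x̄ + K·y = [-13/46, 25/46]
P' = (I − K·H)·P̄ = [1533/598 371/598; 371/598 341/598]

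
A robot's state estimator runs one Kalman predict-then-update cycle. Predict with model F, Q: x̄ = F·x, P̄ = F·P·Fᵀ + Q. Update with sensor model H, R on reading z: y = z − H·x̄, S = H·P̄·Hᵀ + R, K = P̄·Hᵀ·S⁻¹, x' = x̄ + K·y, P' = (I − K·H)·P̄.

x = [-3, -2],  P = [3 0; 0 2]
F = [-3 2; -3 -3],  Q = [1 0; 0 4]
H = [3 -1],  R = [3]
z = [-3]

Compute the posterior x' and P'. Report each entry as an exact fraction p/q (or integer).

x' = [1151/286, 2151/143]
P' = [1647/286 2331/143; 2331/143 6999/143]

x̄ = F·x = [5, 15]
P̄ = F·P·Fᵀ + Q = [36 15; 15 49]
y = z − H·x̄ = [-3]
S = H·P̄·Hᵀ + R = [286]
K = P̄·Hᵀ·S⁻¹ = [93/286; -2/143]
x' = x̄ + K·y = [1151/286, 2151/143]
P' = (I − K·H)·P̄ = [1647/286 2331/143; 2331/143 6999/143]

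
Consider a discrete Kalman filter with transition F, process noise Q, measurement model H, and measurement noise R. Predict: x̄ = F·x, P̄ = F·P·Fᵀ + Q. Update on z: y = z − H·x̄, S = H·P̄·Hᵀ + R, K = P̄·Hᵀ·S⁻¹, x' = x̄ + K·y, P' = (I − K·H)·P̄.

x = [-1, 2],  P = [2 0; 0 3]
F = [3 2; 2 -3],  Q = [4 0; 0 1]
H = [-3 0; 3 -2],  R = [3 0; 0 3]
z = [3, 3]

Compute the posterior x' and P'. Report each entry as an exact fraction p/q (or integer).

x' = [-5287/5029, -15956/5029]
P' = [1618/5029 2370/5029; 2370/5029 7164/5029]

x̄ = F·x = [1, -8]
P̄ = F·P·Fᵀ + Q = [34 -6; -6 36]
y = z − H·x̄ = [6, -16]
S = H·P̄·Hᵀ + R = [309 -342; -342 525]
K = P̄·Hᵀ·S⁻¹ = [-1618/5029 38/5029; -2370/5029 -2406/5029]
x' = x̄ + K·y = [-5287/5029, -15956/5029]
P' = (I − K·H)·P̄ = [1618/5029 2370/5029; 2370/5029 7164/5029]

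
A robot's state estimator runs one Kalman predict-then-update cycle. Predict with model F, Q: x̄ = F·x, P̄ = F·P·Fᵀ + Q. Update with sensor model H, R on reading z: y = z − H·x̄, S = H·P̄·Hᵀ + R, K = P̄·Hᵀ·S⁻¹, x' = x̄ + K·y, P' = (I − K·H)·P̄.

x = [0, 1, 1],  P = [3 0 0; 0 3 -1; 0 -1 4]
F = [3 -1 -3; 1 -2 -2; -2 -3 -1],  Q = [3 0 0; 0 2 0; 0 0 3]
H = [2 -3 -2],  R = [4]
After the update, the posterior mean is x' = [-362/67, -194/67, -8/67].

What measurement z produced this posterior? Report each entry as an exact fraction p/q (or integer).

x̄ = F·x = [-4, -4, -4]
P̄ = F·P·Fᵀ + Q = [63 31 -7; 31 25 12; -7 12 40]
S = H·P̄·Hᵀ + R = [469]
K = P̄·Hᵀ·S⁻¹ = [47/469; -37/469; -130/469]
x' − x̄ = [-94/67, 74/67, 260/67] = K·y
y = (KᵀK)⁻¹·Kᵀ·(x' − x̄) = [-14]
z = y + H·x̄ = [-14] + [12] = [-2]

z = [-2]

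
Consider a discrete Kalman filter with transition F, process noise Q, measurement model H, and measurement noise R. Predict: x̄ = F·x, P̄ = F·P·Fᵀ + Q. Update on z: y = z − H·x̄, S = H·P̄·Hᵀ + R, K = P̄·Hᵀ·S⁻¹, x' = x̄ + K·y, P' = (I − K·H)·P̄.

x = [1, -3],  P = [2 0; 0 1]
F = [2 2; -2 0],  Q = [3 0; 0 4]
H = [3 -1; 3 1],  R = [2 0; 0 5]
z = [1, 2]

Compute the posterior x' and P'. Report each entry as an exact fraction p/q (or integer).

x' = [1455/5359, -2642/5359]
P' = [962/5359 964/5359; 964/5359 7428/5359]

x̄ = F·x = [-4, -2]
P̄ = F·P·Fᵀ + Q = [15 -8; -8 12]
y = z − H·x̄ = [11, 16]
S = H·P̄·Hᵀ + R = [197 123; 123 104]
K = P̄·Hᵀ·S⁻¹ = [961/5359 770/5359; -2268/5359 2064/5359]
x' = x̄ + K·y = [1455/5359, -2642/5359]
P' = (I − K·H)·P̄ = [962/5359 964/5359; 964/5359 7428/5359]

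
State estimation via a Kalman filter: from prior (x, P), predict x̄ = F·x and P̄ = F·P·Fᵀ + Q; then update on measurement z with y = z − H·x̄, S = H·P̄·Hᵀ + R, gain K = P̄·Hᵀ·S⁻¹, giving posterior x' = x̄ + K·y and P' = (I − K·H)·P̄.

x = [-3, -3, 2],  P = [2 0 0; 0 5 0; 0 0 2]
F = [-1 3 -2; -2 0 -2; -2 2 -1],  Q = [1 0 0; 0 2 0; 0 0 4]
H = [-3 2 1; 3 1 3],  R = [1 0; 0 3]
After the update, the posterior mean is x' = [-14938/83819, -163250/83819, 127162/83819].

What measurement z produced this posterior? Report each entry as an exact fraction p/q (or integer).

z = [-2, 2]

x̄ = F·x = [-10, 2, -2]
P̄ = F·P·Fᵀ + Q = [56 12 38; 12 18 12; 38 12 34]
S = H·P̄·Hᵀ + R = [287 -474; -474 1659]
K = P̄·Hᵀ·S⁻¹ = [-154/1061 11378/83819; 264/1061 10506/83819; 64/1061 12964/83819]
x' − x̄ = [823252/83819, -330888/83819, 294800/83819] = K·y
y = (KᵀK)⁻¹·Kᵀ·(x' − x̄) = [-34, 36]
z = y + H·x̄ = [-34, 36] + [32, -34] = [-2, 2]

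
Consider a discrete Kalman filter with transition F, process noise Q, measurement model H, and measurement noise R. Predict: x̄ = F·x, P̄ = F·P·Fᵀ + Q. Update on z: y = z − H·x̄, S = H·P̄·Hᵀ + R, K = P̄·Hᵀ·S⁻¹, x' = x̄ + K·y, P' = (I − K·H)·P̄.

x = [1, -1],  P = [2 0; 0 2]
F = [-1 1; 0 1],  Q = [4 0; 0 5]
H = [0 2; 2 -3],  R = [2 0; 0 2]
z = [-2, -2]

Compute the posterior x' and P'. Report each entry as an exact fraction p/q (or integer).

x' = [-1252/517, -500/517]
P' = [692/517 316/517; 316/517 222/517]

x̄ = F·x = [-2, -1]
P̄ = F·P·Fᵀ + Q = [8 2; 2 7]
y = z − H·x̄ = [0, -1]
S = H·P̄·Hᵀ + R = [30 -34; -34 73]
K = P̄·Hᵀ·S⁻¹ = [316/517 218/517; 222/517 -17/517]
x' = x̄ + K·y = [-1252/517, -500/517]
P' = (I − K·H)·P̄ = [692/517 316/517; 316/517 222/517]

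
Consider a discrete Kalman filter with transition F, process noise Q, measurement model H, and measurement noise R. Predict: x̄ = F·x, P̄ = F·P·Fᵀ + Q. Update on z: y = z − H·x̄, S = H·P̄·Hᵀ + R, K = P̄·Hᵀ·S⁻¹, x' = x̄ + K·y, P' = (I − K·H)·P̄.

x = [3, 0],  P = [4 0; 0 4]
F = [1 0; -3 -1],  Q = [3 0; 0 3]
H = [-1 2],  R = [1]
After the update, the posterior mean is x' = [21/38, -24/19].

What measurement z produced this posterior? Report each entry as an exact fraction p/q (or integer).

z = [-3]

x̄ = F·x = [3, -9]
P̄ = F·P·Fᵀ + Q = [7 -12; -12 43]
S = H·P̄·Hᵀ + R = [228]
K = P̄·Hᵀ·S⁻¹ = [-31/228; 49/114]
x' − x̄ = [-93/38, 147/19] = K·y
y = (KᵀK)⁻¹·Kᵀ·(x' − x̄) = [18]
z = y + H·x̄ = [18] + [-21] = [-3]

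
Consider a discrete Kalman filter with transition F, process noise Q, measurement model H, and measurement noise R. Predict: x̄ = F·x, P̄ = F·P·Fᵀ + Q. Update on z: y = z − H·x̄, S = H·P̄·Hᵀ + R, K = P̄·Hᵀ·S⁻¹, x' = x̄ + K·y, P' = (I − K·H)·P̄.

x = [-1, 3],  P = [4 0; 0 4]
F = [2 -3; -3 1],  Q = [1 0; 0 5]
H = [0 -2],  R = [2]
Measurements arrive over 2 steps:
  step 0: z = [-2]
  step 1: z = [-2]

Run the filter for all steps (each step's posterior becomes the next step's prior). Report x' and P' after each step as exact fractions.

step 0: x̄ = F·x = [-11, 6]
step 0: P̄ = F·P·Fᵀ + Q = [53 -36; -36 45]
step 0: y = z − H·x̄ = [10]
step 0: S = H·P̄·Hᵀ + R = [182]
step 0: K = P̄·Hᵀ·S⁻¹ = [36/91; -45/91]
step 0: x' = x̄ + K·y = [-641/91, 96/91]
step 0: P' = (I − K·H)·P̄ = [2231/91 -36/91; -36/91 45/91]
step 1: x̄ = F·x = [-1570/91, 2019/91]
step 1: P̄ = F·P·Fᵀ + Q = [9852/91 -13917/91; -13917/91 20795/91]
step 1: y = z − H·x̄ = [3856/91]
step 1: S = H·P̄·Hᵀ + R = [83362/91]
step 1: K = P̄·Hᵀ·S⁻¹ = [13917/41681; -20795/41681]
step 1: x' = x̄ + K·y = [-129398/41681, 43609/41681]
step 1: P' = (I − K·H)·P̄ = [255774/41681 -13917/41681; -13917/41681 20795/41681]

step 0: x' = [-641/91, 96/91], P' = [2231/91 -36/91; -36/91 45/91]
step 1: x' = [-129398/41681, 43609/41681], P' = [255774/41681 -13917/41681; -13917/41681 20795/41681]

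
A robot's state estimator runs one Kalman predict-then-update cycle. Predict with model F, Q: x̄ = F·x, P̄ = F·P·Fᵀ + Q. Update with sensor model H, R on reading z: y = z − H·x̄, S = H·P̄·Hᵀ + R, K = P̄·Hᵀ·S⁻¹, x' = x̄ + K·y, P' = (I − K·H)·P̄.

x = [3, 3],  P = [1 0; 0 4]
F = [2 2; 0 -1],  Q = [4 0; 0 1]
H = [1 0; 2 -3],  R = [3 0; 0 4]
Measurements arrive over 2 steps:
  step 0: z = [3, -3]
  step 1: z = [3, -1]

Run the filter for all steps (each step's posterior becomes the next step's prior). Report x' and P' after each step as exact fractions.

step 0: x' = [100/49, 299/147], P' = [200/147 304/441; 304/441 956/1323]
step 1: x' = [1030638/860813, 514659/860813], P' = [1096692/860813 497400/860813; 497400/860813 509332/860813]

step 0: x̄ = F·x = [12, -3]
step 0: P̄ = F·P·Fᵀ + Q = [24 -8; -8 5]
step 0: y = z − H·x̄ = [-9, -36]
step 0: S = H·P̄·Hᵀ + R = [27 72; 72 241]
step 0: K = P̄·Hᵀ·S⁻¹ = [200/441 8/49; 304/1323 -29/147]
step 0: x' = x̄ + K·y = [100/49, 299/147]
step 0: P' = (I − K·H)·P̄ = [200/147 304/441; 304/441 956/1323]
step 1: x̄ = F·x = [1198/147, -299/147]
step 1: P̄ = F·P·Fᵀ + Q = [23612/1323 -3736/1323; -3736/1323 2279/1323]
step 1: y = z − H·x̄ = [-757/147, -3440/147]
step 1: S = H·P̄·Hᵀ + R = [27581/1323 58432/1323; 58432/1323 165083/1323]
step 1: K = P̄·Hᵀ·S⁻¹ = [365564/860813 175296/860813; 165800/860813 -133299/860813]
step 1: x' = x̄ + K·y = [1030638/860813, 514659/860813]
step 1: P' = (I − K·H)·P̄ = [1096692/860813 497400/860813; 497400/860813 509332/860813]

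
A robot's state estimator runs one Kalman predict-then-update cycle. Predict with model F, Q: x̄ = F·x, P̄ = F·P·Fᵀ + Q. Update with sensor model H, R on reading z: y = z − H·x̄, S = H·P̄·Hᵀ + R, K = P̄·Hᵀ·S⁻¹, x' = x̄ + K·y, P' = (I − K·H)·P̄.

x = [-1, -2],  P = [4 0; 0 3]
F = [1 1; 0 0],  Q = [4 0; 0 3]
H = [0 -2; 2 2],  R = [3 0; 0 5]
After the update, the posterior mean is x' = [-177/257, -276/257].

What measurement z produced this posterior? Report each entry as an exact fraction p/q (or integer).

x̄ = F·x = [-3, 0]
P̄ = F·P·Fᵀ + Q = [11 0; 0 3]
S = H·P̄·Hᵀ + R = [15 -12; -12 61]
K = P̄·Hᵀ·S⁻¹ = [88/257 110/257; -98/257 6/257]
x' − x̄ = [594/257, -276/257] = K·y
y = (KᵀK)⁻¹·Kᵀ·(x' − x̄) = [3, 3]
z = y + H·x̄ = [3, 3] + [0, -6] = [3, -3]

z = [3, -3]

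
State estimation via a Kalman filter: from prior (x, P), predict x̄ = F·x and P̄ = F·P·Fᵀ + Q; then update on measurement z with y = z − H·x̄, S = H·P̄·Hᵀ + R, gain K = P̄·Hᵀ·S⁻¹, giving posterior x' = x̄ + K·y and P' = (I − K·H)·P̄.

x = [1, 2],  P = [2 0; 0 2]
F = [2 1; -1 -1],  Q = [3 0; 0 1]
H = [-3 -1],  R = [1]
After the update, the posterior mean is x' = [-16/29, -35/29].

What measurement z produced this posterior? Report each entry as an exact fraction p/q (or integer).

z = [3]

x̄ = F·x = [4, -3]
P̄ = F·P·Fᵀ + Q = [13 -6; -6 5]
S = H·P̄·Hᵀ + R = [87]
K = P̄·Hᵀ·S⁻¹ = [-11/29; 13/87]
x' − x̄ = [-132/29, 52/29] = K·y
y = (KᵀK)⁻¹·Kᵀ·(x' − x̄) = [12]
z = y + H·x̄ = [12] + [-9] = [3]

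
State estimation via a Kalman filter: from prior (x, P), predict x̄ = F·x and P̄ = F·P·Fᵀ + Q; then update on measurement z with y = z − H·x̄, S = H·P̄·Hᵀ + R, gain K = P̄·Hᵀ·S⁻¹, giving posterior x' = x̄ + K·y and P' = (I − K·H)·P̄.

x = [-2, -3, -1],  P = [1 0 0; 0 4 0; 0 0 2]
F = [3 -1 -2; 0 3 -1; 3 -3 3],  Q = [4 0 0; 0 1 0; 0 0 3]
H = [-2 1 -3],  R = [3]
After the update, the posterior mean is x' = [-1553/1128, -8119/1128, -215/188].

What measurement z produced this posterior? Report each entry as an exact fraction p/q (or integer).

z = [-1]

x̄ = F·x = [-1, -8, 0]
P̄ = F·P·Fᵀ + Q = [25 -8 9; -8 39 -42; 9 -42 66]
S = H·P̄·Hᵀ + R = [1128]
K = P̄·Hᵀ·S⁻¹ = [-85/1128; 181/1128; -43/188]
x' − x̄ = [-425/1128, 905/1128, -215/188] = K·y
y = (KᵀK)⁻¹·Kᵀ·(x' − x̄) = [5]
z = y + H·x̄ = [5] + [-6] = [-1]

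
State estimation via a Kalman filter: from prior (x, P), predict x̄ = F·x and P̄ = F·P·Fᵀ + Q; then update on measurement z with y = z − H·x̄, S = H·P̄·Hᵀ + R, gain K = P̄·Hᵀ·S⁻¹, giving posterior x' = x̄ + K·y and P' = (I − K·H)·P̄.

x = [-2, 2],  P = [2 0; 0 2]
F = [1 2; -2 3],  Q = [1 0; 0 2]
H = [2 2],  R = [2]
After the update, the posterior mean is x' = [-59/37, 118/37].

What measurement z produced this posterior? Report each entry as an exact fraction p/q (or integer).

x̄ = F·x = [2, 10]
P̄ = F·P·Fᵀ + Q = [11 8; 8 28]
S = H·P̄·Hᵀ + R = [222]
K = P̄·Hᵀ·S⁻¹ = [19/111; 12/37]
x' − x̄ = [-133/37, -252/37] = K·y
y = (KᵀK)⁻¹·Kᵀ·(x' − x̄) = [-21]
z = y + H·x̄ = [-21] + [24] = [3]

z = [3]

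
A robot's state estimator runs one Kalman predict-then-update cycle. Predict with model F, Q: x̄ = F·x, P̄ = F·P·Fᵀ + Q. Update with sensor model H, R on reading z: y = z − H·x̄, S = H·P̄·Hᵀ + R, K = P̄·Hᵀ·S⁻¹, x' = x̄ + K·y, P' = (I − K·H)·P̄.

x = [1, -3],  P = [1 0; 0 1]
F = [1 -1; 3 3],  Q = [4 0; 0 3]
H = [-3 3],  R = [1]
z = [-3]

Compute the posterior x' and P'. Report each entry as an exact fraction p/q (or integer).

x' = [245/122, 237/244]
P' = [285/61 567/122; 567/122 1155/244]

x̄ = F·x = [4, -6]
P̄ = F·P·Fᵀ + Q = [6 0; 0 21]
y = z − H·x̄ = [27]
S = H·P̄·Hᵀ + R = [244]
K = P̄·Hᵀ·S⁻¹ = [-9/122; 63/244]
x' = x̄ + K·y = [245/122, 237/244]
P' = (I − K·H)·P̄ = [285/61 567/122; 567/122 1155/244]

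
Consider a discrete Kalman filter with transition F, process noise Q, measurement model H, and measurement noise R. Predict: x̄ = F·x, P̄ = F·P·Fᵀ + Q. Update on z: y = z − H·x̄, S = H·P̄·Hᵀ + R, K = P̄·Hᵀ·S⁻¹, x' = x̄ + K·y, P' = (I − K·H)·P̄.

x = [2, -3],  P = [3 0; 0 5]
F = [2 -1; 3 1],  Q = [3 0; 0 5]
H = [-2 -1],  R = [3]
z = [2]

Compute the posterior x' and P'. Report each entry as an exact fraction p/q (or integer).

x̄ = F·x = [7, 3]
P̄ = F·P·Fᵀ + Q = [20 13; 13 37]
y = z − H·x̄ = [19]
S = H·P̄·Hᵀ + R = [172]
K = P̄·Hᵀ·S⁻¹ = [-53/172; -63/172]
x' = x̄ + K·y = [197/172, -681/172]
P' = (I − K·H)·P̄ = [631/172 -1103/172; -1103/172 2395/172]

x' = [197/172, -681/172]
P' = [631/172 -1103/172; -1103/172 2395/172]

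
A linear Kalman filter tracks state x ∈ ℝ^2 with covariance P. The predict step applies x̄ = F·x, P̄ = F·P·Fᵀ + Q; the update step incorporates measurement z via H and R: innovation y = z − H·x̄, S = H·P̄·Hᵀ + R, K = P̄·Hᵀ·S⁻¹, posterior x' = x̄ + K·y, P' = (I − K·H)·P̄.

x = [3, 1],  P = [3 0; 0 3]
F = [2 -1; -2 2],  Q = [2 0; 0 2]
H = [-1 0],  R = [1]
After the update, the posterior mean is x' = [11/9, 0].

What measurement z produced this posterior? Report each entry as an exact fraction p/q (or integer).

z = [-1]

x̄ = F·x = [5, -4]
P̄ = F·P·Fᵀ + Q = [17 -18; -18 26]
S = H·P̄·Hᵀ + R = [18]
K = P̄·Hᵀ·S⁻¹ = [-17/18; 1]
x' − x̄ = [-34/9, 4] = K·y
y = (KᵀK)⁻¹·Kᵀ·(x' − x̄) = [4]
z = y + H·x̄ = [4] + [-5] = [-1]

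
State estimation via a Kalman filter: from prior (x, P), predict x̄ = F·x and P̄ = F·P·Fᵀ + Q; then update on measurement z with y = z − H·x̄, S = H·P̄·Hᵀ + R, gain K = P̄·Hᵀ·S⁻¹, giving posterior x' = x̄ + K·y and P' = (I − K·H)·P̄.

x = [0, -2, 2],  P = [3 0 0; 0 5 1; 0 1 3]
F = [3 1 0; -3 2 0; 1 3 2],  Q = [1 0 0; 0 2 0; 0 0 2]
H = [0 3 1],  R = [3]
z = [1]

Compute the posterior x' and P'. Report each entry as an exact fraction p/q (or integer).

x' = [-1711/668, -23/167, 899/668]
P' = [21419/668 -1764/167 21093/668; -1764/167 787/167 -2232/167; 21093/668 -2232/167 27231/668]

x̄ = F·x = [-2, -4, -2]
P̄ = F·P·Fᵀ + Q = [33 -17 26; -17 49 25; 26 25 74]
y = z − H·x̄ = [15]
S = H·P̄·Hᵀ + R = [668]
K = P̄·Hᵀ·S⁻¹ = [-25/668; 43/167; 149/668]
x' = x̄ + K·y = [-1711/668, -23/167, 899/668]
P' = (I − K·H)·P̄ = [21419/668 -1764/167 21093/668; -1764/167 787/167 -2232/167; 21093/668 -2232/167 27231/668]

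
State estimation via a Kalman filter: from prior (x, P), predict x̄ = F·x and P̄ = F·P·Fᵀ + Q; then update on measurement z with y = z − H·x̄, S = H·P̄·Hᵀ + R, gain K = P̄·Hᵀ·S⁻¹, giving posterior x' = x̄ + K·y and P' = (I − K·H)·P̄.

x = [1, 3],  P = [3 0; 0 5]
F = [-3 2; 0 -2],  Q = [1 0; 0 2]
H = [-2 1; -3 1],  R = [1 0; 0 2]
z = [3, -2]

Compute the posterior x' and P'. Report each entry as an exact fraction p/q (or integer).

x' = [58/91, 447/182]
P' = [516/455 1138/455; 1138/455 2799/455]

x̄ = F·x = [3, -6]
P̄ = F·P·Fᵀ + Q = [48 -20; -20 22]
y = z − H·x̄ = [15, 13]
S = H·P̄·Hᵀ + R = [295 410; 410 576]
K = P̄·Hᵀ·S⁻¹ = [106/455 -41/91; 523/455 -123/182]
x' = x̄ + K·y = [58/91, 447/182]
P' = (I − K·H)·P̄ = [516/455 1138/455; 1138/455 2799/455]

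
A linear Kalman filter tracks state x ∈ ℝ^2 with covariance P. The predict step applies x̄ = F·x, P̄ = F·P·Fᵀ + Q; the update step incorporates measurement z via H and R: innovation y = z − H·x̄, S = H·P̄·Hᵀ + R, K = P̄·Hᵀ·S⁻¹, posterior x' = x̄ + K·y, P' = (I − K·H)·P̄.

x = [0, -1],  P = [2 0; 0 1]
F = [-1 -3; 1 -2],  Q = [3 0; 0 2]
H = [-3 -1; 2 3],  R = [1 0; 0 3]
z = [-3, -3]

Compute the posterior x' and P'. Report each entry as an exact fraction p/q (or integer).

x̄ = F·x = [3, 2]
P̄ = F·P·Fᵀ + Q = [14 4; 4 8]
y = z − H·x̄ = [8, -15]
S = H·P̄·Hᵀ + R = [159 -152; -152 179]
K = P̄·Hᵀ·S⁻¹ = [-2154/5357 -632/5357; 1284/5357 2048/5357]
x' = x̄ + K·y = [8319/5357, -9734/5357]
P' = (I − K·H)·P̄ = [1194/5357 -1428/5357; -1428/5357 3000/5357]

x' = [8319/5357, -9734/5357]
P' = [1194/5357 -1428/5357; -1428/5357 3000/5357]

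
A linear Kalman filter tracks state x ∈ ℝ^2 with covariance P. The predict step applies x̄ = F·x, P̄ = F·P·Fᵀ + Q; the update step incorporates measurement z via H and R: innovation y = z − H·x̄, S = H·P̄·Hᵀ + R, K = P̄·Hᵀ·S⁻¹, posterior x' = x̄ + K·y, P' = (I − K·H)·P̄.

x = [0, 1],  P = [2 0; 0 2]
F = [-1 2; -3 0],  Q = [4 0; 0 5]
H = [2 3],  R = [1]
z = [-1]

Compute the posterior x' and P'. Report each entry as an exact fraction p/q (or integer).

x' = [221/168, -135/112]
P' = [647/84 -285/56; -285/56 389/112]

x̄ = F·x = [2, 0]
P̄ = F·P·Fᵀ + Q = [14 6; 6 23]
y = z − H·x̄ = [-5]
S = H·P̄·Hᵀ + R = [336]
K = P̄·Hᵀ·S⁻¹ = [23/168; 27/112]
x' = x̄ + K·y = [221/168, -135/112]
P' = (I − K·H)·P̄ = [647/84 -285/56; -285/56 389/112]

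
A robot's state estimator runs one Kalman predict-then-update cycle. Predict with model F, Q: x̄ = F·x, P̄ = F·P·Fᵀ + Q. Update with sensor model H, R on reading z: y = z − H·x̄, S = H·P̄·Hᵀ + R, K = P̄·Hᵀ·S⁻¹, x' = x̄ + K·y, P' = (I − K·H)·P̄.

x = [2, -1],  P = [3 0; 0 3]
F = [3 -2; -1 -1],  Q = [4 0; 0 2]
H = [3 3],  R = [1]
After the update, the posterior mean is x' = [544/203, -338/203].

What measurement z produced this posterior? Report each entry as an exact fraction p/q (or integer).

z = [3]

x̄ = F·x = [8, -1]
P̄ = F·P·Fᵀ + Q = [43 -3; -3 8]
S = H·P̄·Hᵀ + R = [406]
K = P̄·Hᵀ·S⁻¹ = [60/203; 15/406]
x' − x̄ = [-1080/203, -135/203] = K·y
y = (KᵀK)⁻¹·Kᵀ·(x' − x̄) = [-18]
z = y + H·x̄ = [-18] + [21] = [3]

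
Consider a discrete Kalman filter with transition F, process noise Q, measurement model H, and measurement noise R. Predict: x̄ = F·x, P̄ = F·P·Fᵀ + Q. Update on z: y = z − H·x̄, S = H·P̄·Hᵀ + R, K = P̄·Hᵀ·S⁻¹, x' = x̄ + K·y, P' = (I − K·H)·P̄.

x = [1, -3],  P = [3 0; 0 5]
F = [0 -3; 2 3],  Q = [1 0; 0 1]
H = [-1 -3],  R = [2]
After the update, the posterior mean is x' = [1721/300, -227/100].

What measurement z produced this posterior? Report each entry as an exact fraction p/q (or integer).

x̄ = F·x = [9, -7]
P̄ = F·P·Fᵀ + Q = [46 -45; -45 58]
S = H·P̄·Hᵀ + R = [300]
K = P̄·Hᵀ·S⁻¹ = [89/300; -43/100]
x' − x̄ = [-979/300, 473/100] = K·y
y = (KᵀK)⁻¹·Kᵀ·(x' − x̄) = [-11]
z = y + H·x̄ = [-11] + [12] = [1]

z = [1]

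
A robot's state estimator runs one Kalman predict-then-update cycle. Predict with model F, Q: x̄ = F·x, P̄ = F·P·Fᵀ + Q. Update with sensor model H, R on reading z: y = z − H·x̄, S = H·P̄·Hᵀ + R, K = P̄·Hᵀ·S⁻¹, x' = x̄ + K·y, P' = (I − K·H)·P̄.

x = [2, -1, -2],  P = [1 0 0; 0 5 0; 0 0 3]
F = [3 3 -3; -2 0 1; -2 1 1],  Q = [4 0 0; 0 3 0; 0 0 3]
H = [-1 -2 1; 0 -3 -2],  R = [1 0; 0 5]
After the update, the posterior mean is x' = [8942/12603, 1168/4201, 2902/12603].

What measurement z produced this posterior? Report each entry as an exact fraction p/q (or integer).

z = [-1, -2]

x̄ = F·x = [9, -6, -7]
P̄ = F·P·Fᵀ + Q = [85 -15 0; -15 10 7; 0 7 15]
S = H·P̄·Hᵀ + R = [53 -8; -8 239]
K = P̄·Hᵀ·S⁻¹ = [-12785/12603 1945/12603; 42/4201 -772/4201; -169/12603 -2695/12603]
x' − x̄ = [-104485/12603, 26374/4201, 91123/12603] = K·y
y = (KᵀK)⁻¹·Kᵀ·(x' − x̄) = [3, -34]
z = y + H·x̄ = [3, -34] + [-4, 32] = [-1, -2]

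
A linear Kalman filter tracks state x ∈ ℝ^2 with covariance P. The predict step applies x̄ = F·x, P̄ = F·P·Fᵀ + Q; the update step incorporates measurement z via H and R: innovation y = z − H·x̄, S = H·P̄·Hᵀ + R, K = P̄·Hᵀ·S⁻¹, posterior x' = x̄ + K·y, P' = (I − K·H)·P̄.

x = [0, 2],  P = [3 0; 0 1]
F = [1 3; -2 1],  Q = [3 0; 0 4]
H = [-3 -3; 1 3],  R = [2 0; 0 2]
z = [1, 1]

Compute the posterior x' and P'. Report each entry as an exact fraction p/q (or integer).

x' = [-1539/2407, 37/83]
P' = [2229/2407 -51/83; -51/83 43/83]

x̄ = F·x = [6, 2]
P̄ = F·P·Fᵀ + Q = [15 -3; -3 17]
y = z − H·x̄ = [25, -11]
S = H·P̄·Hᵀ + R = [236 -162; -162 152]
K = P̄·Hᵀ·S⁻¹ = [-1125/2407 -1104/2407; 12/83 39/83]
x' = x̄ + K·y = [-1539/2407, 37/83]
P' = (I − K·H)·P̄ = [2229/2407 -51/83; -51/83 43/83]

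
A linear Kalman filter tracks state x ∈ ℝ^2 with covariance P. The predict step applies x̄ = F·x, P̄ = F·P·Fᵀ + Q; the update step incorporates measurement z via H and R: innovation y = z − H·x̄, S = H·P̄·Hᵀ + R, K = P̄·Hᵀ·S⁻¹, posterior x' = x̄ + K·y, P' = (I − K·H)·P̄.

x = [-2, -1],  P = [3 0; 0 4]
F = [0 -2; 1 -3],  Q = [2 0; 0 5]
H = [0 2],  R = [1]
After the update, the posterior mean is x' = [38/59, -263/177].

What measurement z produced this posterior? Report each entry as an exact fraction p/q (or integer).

x̄ = F·x = [2, 1]
P̄ = F·P·Fᵀ + Q = [18 24; 24 44]
S = H·P̄·Hᵀ + R = [177]
K = P̄·Hᵀ·S⁻¹ = [16/59; 88/177]
x' − x̄ = [-80/59, -440/177] = K·y
y = (KᵀK)⁻¹·Kᵀ·(x' − x̄) = [-5]
z = y + H·x̄ = [-5] + [2] = [-3]

z = [-3]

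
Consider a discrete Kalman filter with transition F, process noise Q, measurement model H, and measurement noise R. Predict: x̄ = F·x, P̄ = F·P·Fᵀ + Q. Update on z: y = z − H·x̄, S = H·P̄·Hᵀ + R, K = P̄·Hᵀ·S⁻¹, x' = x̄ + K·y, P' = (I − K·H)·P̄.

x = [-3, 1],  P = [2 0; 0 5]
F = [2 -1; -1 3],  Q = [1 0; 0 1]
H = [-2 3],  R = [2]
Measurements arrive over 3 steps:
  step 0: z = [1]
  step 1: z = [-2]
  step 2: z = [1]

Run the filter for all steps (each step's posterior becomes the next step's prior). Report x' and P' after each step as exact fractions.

step 0: x̄ = F·x = [-7, 6]
step 0: P̄ = F·P·Fᵀ + Q = [14 -19; -19 48]
step 0: y = z − H·x̄ = [-31]
step 0: S = H·P̄·Hᵀ + R = [718]
step 0: K = P̄·Hᵀ·S⁻¹ = [-85/718; 91/359]
step 0: x' = x̄ + K·y = [-2391/718, -667/359]
step 0: P' = (I − K·H)·P̄ = [2827/718 914/359; 914/359 670/359]
step 1: x̄ = F·x = [-1724/359, -1611/718]
step 1: P̄ = F·P·Fᵀ + Q = [3027/359 1561/359; 1561/359 4637/718]
step 1: y = z − H·x̄ = [-3499/718]
step 1: S = H·P̄·Hᵀ + R = [29921/718]
step 1: K = P̄·Hᵀ·S⁻¹ = [-2742/29921; 7667/29921]
step 1: x' = x̄ + K·y = [-130325/29921, -104498/29921]
step 1: P' = (I − K·H)·P̄ = [241815/29921 159382/29921; 159382/29921 111366/29921]
step 2: x̄ = F·x = [-156152/29921, -183169/29921]
step 2: P̄ = F·P·Fᵀ + Q = [471019/29921 297946/29921; 297946/29921 317738/29921]
step 2: y = z − H·x̄ = [267124/29921]
step 2: S = H·P̄·Hᵀ + R = [1228208/29921]
step 2: K = P̄·Hᵀ·S⁻¹ = [-6025/153526; 178661/614104]
step 2: x' = x̄ + K·y = [-427506/76763, -541093/153526]
step 2: P' = (I − K·H)·P̄ = [1203557/76763 800363/76763; 800363/76763 2193855/307052]

step 0: x' = [-2391/718, -667/359], P' = [2827/718 914/359; 914/359 670/359]
step 1: x' = [-130325/29921, -104498/29921], P' = [241815/29921 159382/29921; 159382/29921 111366/29921]
step 2: x' = [-427506/76763, -541093/153526], P' = [1203557/76763 800363/76763; 800363/76763 2193855/307052]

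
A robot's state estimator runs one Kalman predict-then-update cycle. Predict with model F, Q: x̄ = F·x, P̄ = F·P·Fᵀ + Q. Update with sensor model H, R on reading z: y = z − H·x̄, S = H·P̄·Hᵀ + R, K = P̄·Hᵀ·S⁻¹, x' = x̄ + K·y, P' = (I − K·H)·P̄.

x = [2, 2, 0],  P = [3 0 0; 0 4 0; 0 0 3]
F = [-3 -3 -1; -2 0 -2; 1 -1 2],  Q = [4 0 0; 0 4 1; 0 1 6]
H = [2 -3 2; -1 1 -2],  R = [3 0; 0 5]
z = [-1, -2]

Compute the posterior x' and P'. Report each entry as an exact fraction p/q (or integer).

x̄ = F·x = [-12, -4, 0]
P̄ = F·P·Fᵀ + Q = [70 24 -3; 24 28 -17; -3 -17 25]
y = z − H·x̄ = [11, -10]
S = H·P̄·Hᵀ + R = [527 -322; -322 211]
K = P̄·Hᵀ·S⁻¹ = [202/7513 -1116/7513; -2534/7513 -2514/7513; -563/7513 -3138/7513]
x' = x̄ + K·y = [-76774/7513, -32786/7513, 25187/7513]
P' = (I − K·H)·P̄ = [468746/7513 236860/7513 -113153/7513; 236860/7513 128516/7513 -47887/7513; -113153/7513 -47887/7513 40478/7513]

x' = [-76774/7513, -32786/7513, 25187/7513]
P' = [468746/7513 236860/7513 -113153/7513; 236860/7513 128516/7513 -47887/7513; -113153/7513 -47887/7513 40478/7513]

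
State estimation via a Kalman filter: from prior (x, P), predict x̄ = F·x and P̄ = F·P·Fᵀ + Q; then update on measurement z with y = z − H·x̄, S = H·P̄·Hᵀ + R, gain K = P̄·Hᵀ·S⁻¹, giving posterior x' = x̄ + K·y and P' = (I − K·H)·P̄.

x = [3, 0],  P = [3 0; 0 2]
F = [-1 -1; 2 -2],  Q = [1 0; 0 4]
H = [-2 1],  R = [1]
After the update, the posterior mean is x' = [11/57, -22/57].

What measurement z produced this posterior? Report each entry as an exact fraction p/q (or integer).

z = [-1]

x̄ = F·x = [-3, 6]
P̄ = F·P·Fᵀ + Q = [6 -2; -2 24]
S = H·P̄·Hᵀ + R = [57]
K = P̄·Hᵀ·S⁻¹ = [-14/57; 28/57]
x' − x̄ = [182/57, -364/57] = K·y
y = (KᵀK)⁻¹·Kᵀ·(x' − x̄) = [-13]
z = y + H·x̄ = [-13] + [12] = [-1]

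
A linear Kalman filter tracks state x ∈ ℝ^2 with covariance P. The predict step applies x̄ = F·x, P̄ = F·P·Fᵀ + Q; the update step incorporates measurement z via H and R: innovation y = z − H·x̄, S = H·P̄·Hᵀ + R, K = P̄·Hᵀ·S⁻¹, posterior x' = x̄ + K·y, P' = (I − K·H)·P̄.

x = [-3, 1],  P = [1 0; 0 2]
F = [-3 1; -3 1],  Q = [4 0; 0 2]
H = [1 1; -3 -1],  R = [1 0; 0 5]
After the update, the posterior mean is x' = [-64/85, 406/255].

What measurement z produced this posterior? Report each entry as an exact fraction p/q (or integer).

x̄ = F·x = [10, 10]
P̄ = F·P·Fᵀ + Q = [15 11; 11 13]
S = H·P̄·Hᵀ + R = [51 -102; -102 219]
K = P̄·Hᵀ·S⁻¹ = [-2/85 -4/15; 188/255 2/15]
x' − x̄ = [-914/85, -2144/255] = K·y
y = (KᵀK)⁻¹·Kᵀ·(x' − x̄) = [-19, 42]
z = y + H·x̄ = [-19, 42] + [20, -40] = [1, 2]

z = [1, 2]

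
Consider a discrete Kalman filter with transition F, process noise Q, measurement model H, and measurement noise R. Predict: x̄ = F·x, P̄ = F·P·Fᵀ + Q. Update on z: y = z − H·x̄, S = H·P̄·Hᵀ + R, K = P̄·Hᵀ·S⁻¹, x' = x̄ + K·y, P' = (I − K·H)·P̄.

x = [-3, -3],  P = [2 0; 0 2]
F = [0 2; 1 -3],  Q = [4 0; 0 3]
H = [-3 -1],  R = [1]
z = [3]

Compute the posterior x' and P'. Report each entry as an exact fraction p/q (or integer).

x̄ = F·x = [-6, 6]
P̄ = F·P·Fᵀ + Q = [12 -12; -12 23]
y = z − H·x̄ = [-9]
S = H·P̄·Hᵀ + R = [60]
K = P̄·Hᵀ·S⁻¹ = [-2/5; 13/60]
x' = x̄ + K·y = [-12/5, 81/20]
P' = (I − K·H)·P̄ = [12/5 -34/5; -34/5 1211/60]

x' = [-12/5, 81/20]
P' = [12/5 -34/5; -34/5 1211/60]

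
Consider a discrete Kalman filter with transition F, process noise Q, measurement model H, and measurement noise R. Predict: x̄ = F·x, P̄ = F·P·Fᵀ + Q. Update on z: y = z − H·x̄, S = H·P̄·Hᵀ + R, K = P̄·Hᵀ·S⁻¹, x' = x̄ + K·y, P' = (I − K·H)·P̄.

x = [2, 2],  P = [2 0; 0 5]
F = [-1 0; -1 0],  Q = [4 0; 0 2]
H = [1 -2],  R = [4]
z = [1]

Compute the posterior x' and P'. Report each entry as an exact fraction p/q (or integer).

x̄ = F·x = [-2, -2]
P̄ = F·P·Fᵀ + Q = [6 2; 2 4]
y = z − H·x̄ = [-1]
S = H·P̄·Hᵀ + R = [18]
K = P̄·Hᵀ·S⁻¹ = [1/9; -1/3]
x' = x̄ + K·y = [-19/9, -5/3]
P' = (I − K·H)·P̄ = [52/9 8/3; 8/3 2]

x' = [-19/9, -5/3]
P' = [52/9 8/3; 8/3 2]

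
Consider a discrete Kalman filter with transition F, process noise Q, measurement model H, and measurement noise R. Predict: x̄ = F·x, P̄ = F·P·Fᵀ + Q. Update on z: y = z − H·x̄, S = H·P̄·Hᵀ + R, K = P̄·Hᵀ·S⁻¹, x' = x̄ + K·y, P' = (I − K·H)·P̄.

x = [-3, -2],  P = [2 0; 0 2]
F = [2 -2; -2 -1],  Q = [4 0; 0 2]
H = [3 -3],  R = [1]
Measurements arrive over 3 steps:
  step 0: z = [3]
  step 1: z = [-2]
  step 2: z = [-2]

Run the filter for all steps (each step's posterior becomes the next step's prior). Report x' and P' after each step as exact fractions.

step 0: x̄ = F·x = [-2, 8]
step 0: P̄ = F·P·Fᵀ + Q = [20 -4; -4 12]
step 0: y = z − H·x̄ = [33]
step 0: S = H·P̄·Hᵀ + R = [361]
step 0: K = P̄·Hᵀ·S⁻¹ = [72/361; -48/361]
step 0: x' = x̄ + K·y = [1654/361, 1304/361]
step 0: P' = (I − K·H)·P̄ = [2036/361 2012/361; 2012/361 2028/361]
step 1: x̄ = F·x = [700/361, -4612/361]
step 1: P̄ = F·P·Fᵀ + Q = [1604/361 -64/361; -64/361 18942/361]
step 1: y = z − H·x̄ = [-16658/361]
step 1: S = H·P̄·Hᵀ + R = [186427/361]
step 1: K = P̄·Hᵀ·S⁻¹ = [5004/186427; -57018/186427]
step 1: x' = x̄ + K·y = [130588/186427, 249320/186427]
step 1: P' = (I − K·H)·P̄ = [758972/186427 757304/186427; 757304/186427 776310/186427]
step 2: x̄ = F·x = [-237464/186427, -510496/186427]
step 2: P̄ = F·P·Fᵀ + Q = [828404/186427 31340/186427; 31340/186427 7214268/186427]
step 2: y = z − H·x̄ = [-1191950/186427]
step 2: S = H·P̄·Hᵀ + R = [72006355/186427]
step 2: K = P̄·Hᵀ·S⁻¹ = [2391192/72006355; -21548784/72006355]
step 2: x' = x̄ + K·y = [-21401512/14401271, -11880128/14401271]
step 2: P' = (I − K·H)·P̄ = [289295828/72006355 288498764/72006355; 288498764/72006355 295681692/72006355]

step 0: x' = [1654/361, 1304/361], P' = [2036/361 2012/361; 2012/361 2028/361]
step 1: x' = [130588/186427, 249320/186427], P' = [758972/186427 757304/186427; 757304/186427 776310/186427]
step 2: x' = [-21401512/14401271, -11880128/14401271], P' = [289295828/72006355 288498764/72006355; 288498764/72006355 295681692/72006355]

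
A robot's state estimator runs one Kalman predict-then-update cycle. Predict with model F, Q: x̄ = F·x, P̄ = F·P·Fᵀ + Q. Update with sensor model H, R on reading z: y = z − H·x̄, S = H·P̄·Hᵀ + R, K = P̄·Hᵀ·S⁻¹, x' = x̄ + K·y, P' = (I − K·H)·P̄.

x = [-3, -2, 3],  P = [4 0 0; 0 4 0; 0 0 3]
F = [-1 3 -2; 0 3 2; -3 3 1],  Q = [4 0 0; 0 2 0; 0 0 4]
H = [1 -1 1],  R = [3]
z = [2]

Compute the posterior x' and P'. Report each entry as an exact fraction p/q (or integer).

x' = [-89/14, 4/7, 247/28]
P' = [591/35 544/35 17/70; 544/35 1686/35 1154/35; 17/70 1154/35 4819/140]

x̄ = F·x = [-9, 0, 6]
P̄ = F·P·Fᵀ + Q = [56 24 42; 24 50 42; 42 42 79]
y = z − H·x̄ = [5]
S = H·P̄·Hᵀ + R = [140]
K = P̄·Hᵀ·S⁻¹ = [37/70; 4/35; 79/140]
x' = x̄ + K·y = [-89/14, 4/7, 247/28]
P' = (I − K·H)·P̄ = [591/35 544/35 17/70; 544/35 1686/35 1154/35; 17/70 1154/35 4819/140]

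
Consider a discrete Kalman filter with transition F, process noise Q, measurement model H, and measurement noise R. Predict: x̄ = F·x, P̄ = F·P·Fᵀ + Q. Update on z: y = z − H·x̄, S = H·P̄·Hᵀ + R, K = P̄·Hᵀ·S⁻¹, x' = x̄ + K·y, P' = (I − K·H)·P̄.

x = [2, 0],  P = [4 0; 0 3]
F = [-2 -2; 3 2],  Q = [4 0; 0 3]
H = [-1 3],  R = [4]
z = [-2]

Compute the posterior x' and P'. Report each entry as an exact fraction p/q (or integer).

x' = [172/237, -30/79]
P' = [3152/711 96/79; 96/79 60/79]

x̄ = F·x = [-4, 6]
P̄ = F·P·Fᵀ + Q = [32 -36; -36 51]
y = z − H·x̄ = [-24]
S = H·P̄·Hᵀ + R = [711]
K = P̄·Hᵀ·S⁻¹ = [-140/711; 21/79]
x' = x̄ + K·y = [172/237, -30/79]
P' = (I − K·H)·P̄ = [3152/711 96/79; 96/79 60/79]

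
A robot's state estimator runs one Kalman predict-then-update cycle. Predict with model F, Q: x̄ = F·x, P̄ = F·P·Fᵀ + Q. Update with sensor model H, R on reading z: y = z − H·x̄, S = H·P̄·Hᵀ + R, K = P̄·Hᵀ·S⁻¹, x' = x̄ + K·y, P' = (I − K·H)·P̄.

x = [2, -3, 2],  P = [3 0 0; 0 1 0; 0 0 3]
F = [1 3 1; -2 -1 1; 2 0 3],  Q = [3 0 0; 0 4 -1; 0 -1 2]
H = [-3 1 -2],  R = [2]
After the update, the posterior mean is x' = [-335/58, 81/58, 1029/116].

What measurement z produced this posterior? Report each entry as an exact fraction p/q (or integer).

x̄ = F·x = [-5, 1, 10]
P̄ = F·P·Fᵀ + Q = [18 -6 15; -6 20 -4; 15 -4 41]
S = H·P̄·Hᵀ + R = [580]
K = P̄·Hᵀ·S⁻¹ = [-9/58; 23/290; -131/580]
x' − x̄ = [-45/58, 23/58, -131/116] = K·y
y = (KᵀK)⁻¹·Kᵀ·(x' − x̄) = [5]
z = y + H·x̄ = [5] + [-4] = [1]

z = [1]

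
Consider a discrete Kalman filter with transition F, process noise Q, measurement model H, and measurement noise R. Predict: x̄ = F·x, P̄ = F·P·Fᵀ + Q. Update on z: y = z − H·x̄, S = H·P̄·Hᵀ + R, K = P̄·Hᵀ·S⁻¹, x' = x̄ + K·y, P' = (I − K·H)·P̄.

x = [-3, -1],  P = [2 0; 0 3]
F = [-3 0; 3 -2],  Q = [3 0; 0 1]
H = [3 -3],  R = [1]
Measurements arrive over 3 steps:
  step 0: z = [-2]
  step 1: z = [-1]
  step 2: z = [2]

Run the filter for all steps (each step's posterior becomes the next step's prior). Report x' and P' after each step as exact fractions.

step 0: x' = [99/61, 1799/793], P' = [228/61 225/61; 225/61 2974/793]
step 1: x' = [-591228/464941, -432388/464941], P' = [490242/464941 452061/464941; 452061/464941 465452/464941]
step 2: x' = [18221778/95152321, -47585734/95152321], P' = [97602600/95152321 90095787/95152321; 90095787/95152321 93109794/95152321]

step 0: x̄ = F·x = [9, -7]
step 0: P̄ = F·P·Fᵀ + Q = [21 -18; -18 31]
step 0: y = z − H·x̄ = [-50]
step 0: S = H·P̄·Hᵀ + R = [793]
step 0: K = P̄·Hᵀ·S⁻¹ = [9/61; -147/793]
step 0: x' = x̄ + K·y = [99/61, 1799/793]
step 0: P' = (I − K·H)·P̄ = [228/61 225/61; 225/61 2974/793]
step 1: x̄ = F·x = [-297/61, 263/793]
step 1: P̄ = F·P·Fᵀ + Q = [2235/61 -702/61; -702/61 4265/793]
step 1: y = z − H·x̄ = [11579/793]
step 1: S = H·P̄·Hᵀ + R = [464941/793]
step 1: K = P̄·Hᵀ·S⁻¹ = [114543/464941; -40173/464941]
step 1: x' = x̄ + K·y = [-591228/464941, -432388/464941]
step 1: P' = (I − K·H)·P̄ = [490242/464941 452061/464941; 452061/464941 465452/464941]
step 2: x̄ = F·x = [1773684/464941, -908908/464941]
step 2: P̄ = F·P·Fᵀ + Q = [5807001/464941 -1699812/464941; -1699812/464941 1314195/464941]
step 2: y = z − H·x̄ = [-7117894/464941]
step 2: S = H·P̄·Hᵀ + R = [95152321/464941]
step 2: K = P̄·Hᵀ·S⁻¹ = [22520439/95152321; -9042021/95152321]
step 2: x' = x̄ + K·y = [18221778/95152321, -47585734/95152321]
step 2: P' = (I − K·H)·P̄ = [97602600/95152321 90095787/95152321; 90095787/95152321 93109794/95152321]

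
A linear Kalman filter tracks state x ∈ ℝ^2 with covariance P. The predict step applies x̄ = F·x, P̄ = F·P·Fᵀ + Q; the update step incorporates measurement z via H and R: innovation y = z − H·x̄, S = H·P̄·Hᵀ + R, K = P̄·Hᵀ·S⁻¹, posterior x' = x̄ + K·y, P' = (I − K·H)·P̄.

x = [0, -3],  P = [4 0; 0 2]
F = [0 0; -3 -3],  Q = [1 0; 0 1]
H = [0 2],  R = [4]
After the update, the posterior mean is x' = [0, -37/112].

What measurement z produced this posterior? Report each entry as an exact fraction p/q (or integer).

x̄ = F·x = [0, 9]
P̄ = F·P·Fᵀ + Q = [1 0; 0 55]
S = H·P̄·Hᵀ + R = [224]
K = P̄·Hᵀ·S⁻¹ = [0; 55/112]
x' − x̄ = [0, -1045/112] = K·y
y = (KᵀK)⁻¹·Kᵀ·(x' − x̄) = [-19]
z = y + H·x̄ = [-19] + [18] = [-1]

z = [-1]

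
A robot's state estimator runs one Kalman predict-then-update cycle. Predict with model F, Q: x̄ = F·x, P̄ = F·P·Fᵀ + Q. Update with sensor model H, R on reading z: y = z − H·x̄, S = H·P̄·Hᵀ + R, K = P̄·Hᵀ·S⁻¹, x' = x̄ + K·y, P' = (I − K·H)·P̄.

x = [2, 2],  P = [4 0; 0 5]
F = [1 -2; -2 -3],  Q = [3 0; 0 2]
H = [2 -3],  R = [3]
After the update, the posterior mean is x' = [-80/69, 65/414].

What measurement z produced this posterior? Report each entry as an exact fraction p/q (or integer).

x̄ = F·x = [-2, -10]
P̄ = F·P·Fᵀ + Q = [27 22; 22 63]
S = H·P̄·Hᵀ + R = [414]
K = P̄·Hᵀ·S⁻¹ = [-2/69; -145/414]
x' − x̄ = [58/69, 4205/414] = K·y
y = (KᵀK)⁻¹·Kᵀ·(x' − x̄) = [-29]
z = y + H·x̄ = [-29] + [26] = [-3]

z = [-3]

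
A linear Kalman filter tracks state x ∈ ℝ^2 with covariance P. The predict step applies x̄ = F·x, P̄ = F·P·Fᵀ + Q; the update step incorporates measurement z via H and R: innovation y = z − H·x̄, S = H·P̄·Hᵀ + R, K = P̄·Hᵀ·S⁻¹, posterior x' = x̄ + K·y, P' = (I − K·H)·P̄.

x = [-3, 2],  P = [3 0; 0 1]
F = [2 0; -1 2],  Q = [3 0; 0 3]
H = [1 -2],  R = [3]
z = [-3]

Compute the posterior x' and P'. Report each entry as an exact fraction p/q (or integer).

x̄ = F·x = [-6, 7]
P̄ = F·P·Fᵀ + Q = [15 -6; -6 10]
y = z − H·x̄ = [17]
S = H·P̄·Hᵀ + R = [82]
K = P̄·Hᵀ·S⁻¹ = [27/82; -13/41]
x' = x̄ + K·y = [-33/82, 66/41]
P' = (I − K·H)·P̄ = [501/82 105/41; 105/41 72/41]

x' = [-33/82, 66/41]
P' = [501/82 105/41; 105/41 72/41]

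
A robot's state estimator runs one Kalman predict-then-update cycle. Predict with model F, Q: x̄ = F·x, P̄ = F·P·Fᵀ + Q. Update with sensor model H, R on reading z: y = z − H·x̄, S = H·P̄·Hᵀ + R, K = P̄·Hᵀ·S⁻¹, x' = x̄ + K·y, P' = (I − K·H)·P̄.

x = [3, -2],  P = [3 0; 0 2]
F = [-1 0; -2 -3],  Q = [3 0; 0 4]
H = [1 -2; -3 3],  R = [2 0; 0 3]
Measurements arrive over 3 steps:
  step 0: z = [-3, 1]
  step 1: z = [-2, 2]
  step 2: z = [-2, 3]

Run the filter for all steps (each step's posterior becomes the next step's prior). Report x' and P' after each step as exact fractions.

step 0: x' = [13/33, 112/99], P' = [47/22 113/66; 113/66 311/198]
step 1: x' = [4587/9040, 64067/54240], P' = [8529/4520 13763/9040; 13763/9040 25801/18080]
step 2: x' = [125976/1498765, 13960846/13488885], P' = [2810058/1498765 2265852/1498765; 2265852/1498765 19122277/13488885]

step 0: x̄ = F·x = [-3, 0]
step 0: P̄ = F·P·Fᵀ + Q = [6 6; 6 34]
step 0: y = z − H·x̄ = [0, -8]
step 0: S = H·P̄·Hᵀ + R = [120 -168; -168 255]
step 0: K = P̄·Hᵀ·S⁻¹ = [-85/132 -14/33; -283/396 -14/99]
step 0: x' = x̄ + K·y = [13/33, 112/99]
step 0: P' = (I − K·H)·P̄ = [47/22 113/66; 113/66 311/198]
step 1: x̄ = F·x = [-13/33, -46/11]
step 1: P̄ = F·P·Fᵀ + Q = [113/22 207/22; 207/22 1039/22]
step 1: y = z − H·x̄ = [-329/33, 147/11]
step 1: S = H·P̄·Hᵀ + R = [3485/22 -2355/11; -2355/11 3354/11]
step 1: K = P̄·Hᵀ·S⁻¹ = [-2617/4520 -659/1808; -6019/9040 -345/3616]
step 1: x' = x̄ + K·y = [4587/9040, 64067/54240]
step 1: P' = (I − K·H)·P̄ = [8529/4520 13763/9040; 13763/9040 25801/18080]
step 2: x̄ = F·x = [-4587/9040, -16483/3616]
step 2: P̄ = F·P·Fᵀ + Q = [22089/4520 15081/1808; 15081/1808 154261/3616]
step 2: y = z − H·x̄ = [-23977/2260, 273963/18080]
step 2: S = H·P̄·Hᵀ + R = [81453/565 -441951/2260; -441951/2260 5076609/18080]
step 2: K = P̄·Hᵀ·S⁻¹ = [-860823/1498765 -544206/1498765; -8925943/13488885 -1270391/13488885]
step 2: x' = x̄ + K·y = [125976/1498765, 13960846/13488885]
step 2: P' = (I − K·H)·P̄ = [2810058/1498765 2265852/1498765; 2265852/1498765 19122277/13488885]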